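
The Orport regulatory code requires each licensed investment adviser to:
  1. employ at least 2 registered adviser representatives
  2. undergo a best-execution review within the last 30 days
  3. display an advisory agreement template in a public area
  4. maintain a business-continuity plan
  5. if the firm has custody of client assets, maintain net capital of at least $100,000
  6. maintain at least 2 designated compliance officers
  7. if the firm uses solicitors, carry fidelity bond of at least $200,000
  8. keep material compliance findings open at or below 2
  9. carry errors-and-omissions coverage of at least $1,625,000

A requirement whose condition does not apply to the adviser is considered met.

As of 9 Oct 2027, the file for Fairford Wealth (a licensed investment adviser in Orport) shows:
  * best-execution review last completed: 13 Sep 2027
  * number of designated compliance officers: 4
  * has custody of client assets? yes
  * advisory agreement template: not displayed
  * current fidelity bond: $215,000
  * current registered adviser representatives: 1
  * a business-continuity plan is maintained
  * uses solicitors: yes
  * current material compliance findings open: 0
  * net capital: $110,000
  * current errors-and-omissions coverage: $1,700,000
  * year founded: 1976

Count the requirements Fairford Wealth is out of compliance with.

1. registered adviser representatives 1 < 2 → not met
2. best-execution review 26 days ago vs limit 30 → met
3. advisory agreement template absent → not met
4. business-continuity plan present → met
5. condition 'has custody of client assets' holds; net capital $110,000 ≥ $100,000 → met
6. designated compliance officers 4 ≥ 2 → met
7. condition 'uses solicitors' holds; fidelity bond $215,000 ≥ $200,000 → met
8. material compliance findings open 0 ≤ 2 → met
9. errors-and-omissions coverage $1,700,000 ≥ $1,625,000 → met
Not met: 2 of 9

2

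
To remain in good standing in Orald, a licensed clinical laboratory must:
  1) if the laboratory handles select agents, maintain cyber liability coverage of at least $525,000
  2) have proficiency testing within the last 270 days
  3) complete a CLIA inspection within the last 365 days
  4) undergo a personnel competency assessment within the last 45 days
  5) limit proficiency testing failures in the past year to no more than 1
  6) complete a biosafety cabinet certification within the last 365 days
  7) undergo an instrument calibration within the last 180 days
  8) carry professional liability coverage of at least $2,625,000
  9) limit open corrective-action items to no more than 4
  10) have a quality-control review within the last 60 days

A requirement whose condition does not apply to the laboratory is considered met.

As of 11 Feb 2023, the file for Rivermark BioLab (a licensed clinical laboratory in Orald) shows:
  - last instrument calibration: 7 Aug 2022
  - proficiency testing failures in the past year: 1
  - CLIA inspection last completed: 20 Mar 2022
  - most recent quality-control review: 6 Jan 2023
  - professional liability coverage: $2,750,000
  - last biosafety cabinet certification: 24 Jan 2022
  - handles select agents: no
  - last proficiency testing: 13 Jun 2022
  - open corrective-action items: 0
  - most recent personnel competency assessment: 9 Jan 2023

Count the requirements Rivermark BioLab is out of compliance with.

1. condition 'handles select agents' does not hold → requirement n/a → met
2. proficiency testing 243 days ago vs limit 270 → met
3. CLIA inspection 328 days ago vs limit 365 → met
4. personnel competency assessment 33 days ago vs limit 45 → met
5. proficiency testing failures in the past year 1 ≤ 1 → met
6. biosafety cabinet certification 383 days ago vs limit 365 → not met
7. instrument calibration 188 days ago vs limit 180 → not met
8. professional liability coverage $2,750,000 ≥ $2,625,000 → met
9. open corrective-action items 0 ≤ 4 → met
10. quality-control review 36 days ago vs limit 60 → met
Not met: 2 of 10

2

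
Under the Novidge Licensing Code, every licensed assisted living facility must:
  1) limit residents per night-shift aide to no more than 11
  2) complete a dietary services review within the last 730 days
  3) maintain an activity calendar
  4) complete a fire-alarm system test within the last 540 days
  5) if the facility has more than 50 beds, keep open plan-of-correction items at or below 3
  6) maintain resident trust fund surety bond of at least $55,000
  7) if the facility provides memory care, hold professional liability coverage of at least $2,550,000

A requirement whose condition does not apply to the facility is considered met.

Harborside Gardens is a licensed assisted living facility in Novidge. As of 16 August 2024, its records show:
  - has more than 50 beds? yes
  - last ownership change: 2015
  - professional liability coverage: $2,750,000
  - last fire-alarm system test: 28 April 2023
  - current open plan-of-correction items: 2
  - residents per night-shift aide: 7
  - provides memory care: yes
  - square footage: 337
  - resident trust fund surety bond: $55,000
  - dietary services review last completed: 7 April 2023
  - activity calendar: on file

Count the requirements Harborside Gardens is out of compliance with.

0

1. residents per night-shift aide 7 ≤ 11 → met
2. dietary services review 497 days ago vs limit 730 → met
3. activity calendar present → met
4. fire-alarm system test 476 days ago vs limit 540 → met
5. condition 'has more than 50 beds' holds; open plan-of-correction items 2 ≤ 3 → met
6. resident trust fund surety bond $55,000 ≥ $55,000 → met
7. condition 'provides memory care' holds; professional liability coverage $2,750,000 ≥ $2,550,000 → met
Not met: 0 of 7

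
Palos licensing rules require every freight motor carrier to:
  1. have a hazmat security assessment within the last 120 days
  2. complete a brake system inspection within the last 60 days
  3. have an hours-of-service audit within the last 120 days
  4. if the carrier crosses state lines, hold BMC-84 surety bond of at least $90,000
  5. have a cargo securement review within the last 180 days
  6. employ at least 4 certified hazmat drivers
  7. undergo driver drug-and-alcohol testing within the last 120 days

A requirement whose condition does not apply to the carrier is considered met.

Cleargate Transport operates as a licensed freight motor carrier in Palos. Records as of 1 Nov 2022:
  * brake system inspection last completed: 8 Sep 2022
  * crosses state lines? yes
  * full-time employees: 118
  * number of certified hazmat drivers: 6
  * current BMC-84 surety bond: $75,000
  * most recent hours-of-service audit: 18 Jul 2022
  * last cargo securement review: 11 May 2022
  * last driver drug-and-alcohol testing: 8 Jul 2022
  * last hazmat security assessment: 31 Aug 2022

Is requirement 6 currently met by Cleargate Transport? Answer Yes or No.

Yes

6. certified hazmat drivers 6 ≥ 4 → met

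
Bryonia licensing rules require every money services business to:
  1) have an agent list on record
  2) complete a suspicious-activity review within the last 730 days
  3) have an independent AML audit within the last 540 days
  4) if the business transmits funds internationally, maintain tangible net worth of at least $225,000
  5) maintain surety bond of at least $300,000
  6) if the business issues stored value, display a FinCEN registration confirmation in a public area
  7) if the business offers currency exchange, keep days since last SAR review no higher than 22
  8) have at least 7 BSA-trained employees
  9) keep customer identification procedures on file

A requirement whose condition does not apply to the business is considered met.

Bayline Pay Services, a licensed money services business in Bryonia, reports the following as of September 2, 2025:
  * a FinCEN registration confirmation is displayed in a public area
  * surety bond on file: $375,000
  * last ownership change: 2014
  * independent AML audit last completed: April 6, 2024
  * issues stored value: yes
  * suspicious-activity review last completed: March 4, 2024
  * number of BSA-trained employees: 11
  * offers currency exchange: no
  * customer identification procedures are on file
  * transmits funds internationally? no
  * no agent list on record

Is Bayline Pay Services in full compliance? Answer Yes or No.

1. agent list absent → not met
2. suspicious-activity review 547 days ago vs limit 730 → met
3. independent AML audit 514 days ago vs limit 540 → met
4. condition 'transmits funds internationally' does not hold → requirement n/a → met
5. surety bond $375,000 ≥ $300,000 → met
6. condition 'issues stored value' holds; FinCEN registration confirmation present → met
7. condition 'offers currency exchange' does not hold → requirement n/a → met
8. BSA-trained employees 11 ≥ 7 → met
9. customer identification procedures present → met
Not met: 1

No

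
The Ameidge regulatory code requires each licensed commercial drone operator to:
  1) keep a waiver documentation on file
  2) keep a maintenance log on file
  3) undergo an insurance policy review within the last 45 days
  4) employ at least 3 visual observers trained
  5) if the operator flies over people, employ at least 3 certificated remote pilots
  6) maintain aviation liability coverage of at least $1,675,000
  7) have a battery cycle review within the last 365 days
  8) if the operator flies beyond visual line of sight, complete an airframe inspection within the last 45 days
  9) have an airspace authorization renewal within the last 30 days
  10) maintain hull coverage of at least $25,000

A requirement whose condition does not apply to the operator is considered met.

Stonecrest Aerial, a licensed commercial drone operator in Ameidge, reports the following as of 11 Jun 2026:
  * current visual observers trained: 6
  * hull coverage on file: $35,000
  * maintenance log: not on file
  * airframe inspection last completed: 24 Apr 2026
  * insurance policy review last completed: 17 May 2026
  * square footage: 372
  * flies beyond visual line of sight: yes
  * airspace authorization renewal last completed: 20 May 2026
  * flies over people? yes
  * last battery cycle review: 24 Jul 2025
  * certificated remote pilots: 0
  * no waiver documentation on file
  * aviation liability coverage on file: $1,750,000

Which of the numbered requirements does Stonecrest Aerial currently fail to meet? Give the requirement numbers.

1, 2, 5, 8

1. waiver documentation absent → not met
2. maintenance log absent → not met
3. insurance policy review 25 days ago vs limit 45 → met
4. visual observers trained 6 ≥ 3 → met
5. condition 'flies over people' holds; certificated remote pilots 0 < 3 → not met
6. aviation liability coverage $1,750,000 ≥ $1,675,000 → met
7. battery cycle review 322 days ago vs limit 365 → met
8. condition 'flies beyond visual line of sight' holds; airframe inspection 48 days ago vs limit 45 → not met
9. airspace authorization renewal 22 days ago vs limit 30 → met
10. hull coverage $35,000 ≥ $25,000 → met
Not met: 1, 2, 5, 8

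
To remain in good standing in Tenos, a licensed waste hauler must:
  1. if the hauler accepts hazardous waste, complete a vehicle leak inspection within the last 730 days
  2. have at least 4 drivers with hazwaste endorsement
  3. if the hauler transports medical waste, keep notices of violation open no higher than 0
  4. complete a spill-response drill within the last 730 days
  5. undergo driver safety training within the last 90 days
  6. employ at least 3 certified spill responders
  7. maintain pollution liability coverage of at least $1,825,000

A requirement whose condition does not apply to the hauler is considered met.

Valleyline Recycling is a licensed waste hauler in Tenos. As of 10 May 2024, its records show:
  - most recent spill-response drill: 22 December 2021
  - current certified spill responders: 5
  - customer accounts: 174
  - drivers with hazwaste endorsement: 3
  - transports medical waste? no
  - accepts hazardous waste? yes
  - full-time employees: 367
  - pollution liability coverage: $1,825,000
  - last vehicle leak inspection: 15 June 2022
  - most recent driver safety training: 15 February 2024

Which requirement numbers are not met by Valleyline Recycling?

2, 4

1. condition 'accepts hazardous waste' holds; vehicle leak inspection 695 days ago vs limit 730 → met
2. drivers with hazwaste endorsement 3 < 4 → not met
3. condition 'transports medical waste' does not hold → requirement n/a → met
4. spill-response drill 870 days ago vs limit 730 → not met
5. driver safety training 85 days ago vs limit 90 → met
6. certified spill responders 5 ≥ 3 → met
7. pollution liability coverage $1,825,000 ≥ $1,825,000 → met
Not met: 2, 4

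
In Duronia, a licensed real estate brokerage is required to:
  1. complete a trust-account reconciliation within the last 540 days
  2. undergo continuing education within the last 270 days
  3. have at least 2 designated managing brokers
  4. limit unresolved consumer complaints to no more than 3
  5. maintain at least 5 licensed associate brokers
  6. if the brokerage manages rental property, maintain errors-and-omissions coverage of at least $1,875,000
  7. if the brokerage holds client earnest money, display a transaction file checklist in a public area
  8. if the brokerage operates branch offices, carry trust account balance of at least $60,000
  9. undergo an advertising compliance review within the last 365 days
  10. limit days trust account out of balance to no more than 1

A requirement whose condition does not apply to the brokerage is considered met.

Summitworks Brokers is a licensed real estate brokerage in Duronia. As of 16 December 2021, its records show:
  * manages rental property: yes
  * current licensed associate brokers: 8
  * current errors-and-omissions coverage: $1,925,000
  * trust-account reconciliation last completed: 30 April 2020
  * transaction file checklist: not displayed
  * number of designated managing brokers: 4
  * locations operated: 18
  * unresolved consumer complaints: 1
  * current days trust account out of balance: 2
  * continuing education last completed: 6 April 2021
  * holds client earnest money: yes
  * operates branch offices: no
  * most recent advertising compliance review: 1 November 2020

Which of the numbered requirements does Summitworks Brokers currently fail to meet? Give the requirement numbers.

1. trust-account reconciliation 595 days ago vs limit 540 → not met
2. continuing education 254 days ago vs limit 270 → met
3. designated managing brokers 4 ≥ 2 → met
4. unresolved consumer complaints 1 ≤ 3 → met
5. licensed associate brokers 8 ≥ 5 → met
6. condition 'manages rental property' holds; errors-and-omissions coverage $1,925,000 ≥ $1,875,000 → met
7. condition 'holds client earnest money' holds; transaction file checklist absent → not met
8. condition 'operates branch offices' does not hold → requirement n/a → met
9. advertising compliance review 410 days ago vs limit 365 → not met
10. days trust account out of balance 2 > 1 → not met
Not met: 1, 7, 9, 10

1, 7, 9, 10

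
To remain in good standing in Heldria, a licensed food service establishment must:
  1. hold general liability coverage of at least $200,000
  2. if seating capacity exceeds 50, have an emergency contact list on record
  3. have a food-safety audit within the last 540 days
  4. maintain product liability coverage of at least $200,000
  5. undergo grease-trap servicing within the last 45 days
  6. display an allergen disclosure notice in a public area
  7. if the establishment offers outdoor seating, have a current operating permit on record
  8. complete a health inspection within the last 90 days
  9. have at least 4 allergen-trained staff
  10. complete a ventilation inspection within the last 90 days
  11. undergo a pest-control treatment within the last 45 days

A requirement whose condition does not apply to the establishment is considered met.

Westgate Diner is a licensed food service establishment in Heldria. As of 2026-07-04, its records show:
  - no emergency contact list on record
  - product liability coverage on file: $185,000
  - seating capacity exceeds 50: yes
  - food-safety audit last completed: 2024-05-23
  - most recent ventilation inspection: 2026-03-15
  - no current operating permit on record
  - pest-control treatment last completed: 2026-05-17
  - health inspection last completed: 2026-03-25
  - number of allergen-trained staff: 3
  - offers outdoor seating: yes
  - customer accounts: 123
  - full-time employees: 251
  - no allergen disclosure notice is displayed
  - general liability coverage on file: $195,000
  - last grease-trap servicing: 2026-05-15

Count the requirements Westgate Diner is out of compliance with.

11

1. general liability coverage $195,000 < $200,000 → not met
2. condition 'seating capacity exceeds 50' holds; emergency contact list absent → not met
3. food-safety audit 772 days ago vs limit 540 → not met
4. product liability coverage $185,000 < $200,000 → not met
5. grease-trap servicing 50 days ago vs limit 45 → not met
6. allergen disclosure notice absent → not met
7. condition 'offers outdoor seating' holds; current operating permit absent → not met
8. health inspection 101 days ago vs limit 90 → not met
9. allergen-trained staff 3 < 4 → not met
10. ventilation inspection 111 days ago vs limit 90 → not met
11. pest-control treatment 48 days ago vs limit 45 → not met
Not met: 11 of 11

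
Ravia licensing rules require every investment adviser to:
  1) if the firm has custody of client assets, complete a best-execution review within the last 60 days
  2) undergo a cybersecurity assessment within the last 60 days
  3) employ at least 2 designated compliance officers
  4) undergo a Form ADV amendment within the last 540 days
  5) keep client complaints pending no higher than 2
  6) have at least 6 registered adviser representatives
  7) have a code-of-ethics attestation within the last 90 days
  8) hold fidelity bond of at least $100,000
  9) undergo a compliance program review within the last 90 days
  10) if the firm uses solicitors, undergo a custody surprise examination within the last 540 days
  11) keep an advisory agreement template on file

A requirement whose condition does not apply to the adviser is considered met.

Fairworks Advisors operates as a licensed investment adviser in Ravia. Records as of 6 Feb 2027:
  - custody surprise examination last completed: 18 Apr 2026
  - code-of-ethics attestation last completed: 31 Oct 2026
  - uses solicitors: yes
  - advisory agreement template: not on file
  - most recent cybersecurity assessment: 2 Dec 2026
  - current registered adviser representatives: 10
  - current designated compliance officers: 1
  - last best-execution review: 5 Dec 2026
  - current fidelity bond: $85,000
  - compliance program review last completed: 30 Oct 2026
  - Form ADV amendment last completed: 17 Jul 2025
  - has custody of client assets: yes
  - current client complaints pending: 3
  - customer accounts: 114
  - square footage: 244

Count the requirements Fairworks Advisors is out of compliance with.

1. condition 'has custody of client assets' holds; best-execution review 63 days ago vs limit 60 → not met
2. cybersecurity assessment 66 days ago vs limit 60 → not met
3. designated compliance officers 1 < 2 → not met
4. Form ADV amendment 569 days ago vs limit 540 → not met
5. client complaints pending 3 > 2 → not met
6. registered adviser representatives 10 ≥ 6 → met
7. code-of-ethics attestation 98 days ago vs limit 90 → not met
8. fidelity bond $85,000 < $100,000 → not met
9. compliance program review 99 days ago vs limit 90 → not met
10. condition 'uses solicitors' holds; custody surprise examination 294 days ago vs limit 540 → met
11. advisory agreement template absent → not met
Not met: 9 of 11

9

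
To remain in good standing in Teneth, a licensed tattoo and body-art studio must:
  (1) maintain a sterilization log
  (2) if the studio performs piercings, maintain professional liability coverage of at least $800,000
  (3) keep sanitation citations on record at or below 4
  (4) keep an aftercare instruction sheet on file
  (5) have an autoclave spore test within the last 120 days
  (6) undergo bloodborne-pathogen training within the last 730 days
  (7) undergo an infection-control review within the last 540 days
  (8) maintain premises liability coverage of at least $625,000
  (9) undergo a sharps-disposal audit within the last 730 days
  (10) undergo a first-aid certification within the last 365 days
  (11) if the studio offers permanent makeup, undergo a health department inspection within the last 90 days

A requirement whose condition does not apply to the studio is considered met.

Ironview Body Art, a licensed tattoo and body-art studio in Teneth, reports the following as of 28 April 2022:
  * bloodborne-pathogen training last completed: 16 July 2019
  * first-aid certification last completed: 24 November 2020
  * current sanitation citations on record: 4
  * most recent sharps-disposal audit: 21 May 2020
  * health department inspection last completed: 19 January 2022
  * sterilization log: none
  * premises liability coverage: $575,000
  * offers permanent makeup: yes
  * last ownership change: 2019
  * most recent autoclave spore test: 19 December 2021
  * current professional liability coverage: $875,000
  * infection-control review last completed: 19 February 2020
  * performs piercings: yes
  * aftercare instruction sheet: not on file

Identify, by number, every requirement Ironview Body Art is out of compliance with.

1, 4, 5, 6, 7, 8, 10, 11

1. sterilization log absent → not met
2. condition 'performs piercings' holds; professional liability coverage $875,000 ≥ $800,000 → met
3. sanitation citations on record 4 ≤ 4 → met
4. aftercare instruction sheet absent → not met
5. autoclave spore test 130 days ago vs limit 120 → not met
6. bloodborne-pathogen training 1017 days ago vs limit 730 → not met
7. infection-control review 799 days ago vs limit 540 → not met
8. premises liability coverage $575,000 < $625,000 → not met
9. sharps-disposal audit 707 days ago vs limit 730 → met
10. first-aid certification 520 days ago vs limit 365 → not met
11. condition 'offers permanent makeup' holds; health department inspection 99 days ago vs limit 90 → not met
Not met: 1, 4, 5, 6, 7, 8, 10, 11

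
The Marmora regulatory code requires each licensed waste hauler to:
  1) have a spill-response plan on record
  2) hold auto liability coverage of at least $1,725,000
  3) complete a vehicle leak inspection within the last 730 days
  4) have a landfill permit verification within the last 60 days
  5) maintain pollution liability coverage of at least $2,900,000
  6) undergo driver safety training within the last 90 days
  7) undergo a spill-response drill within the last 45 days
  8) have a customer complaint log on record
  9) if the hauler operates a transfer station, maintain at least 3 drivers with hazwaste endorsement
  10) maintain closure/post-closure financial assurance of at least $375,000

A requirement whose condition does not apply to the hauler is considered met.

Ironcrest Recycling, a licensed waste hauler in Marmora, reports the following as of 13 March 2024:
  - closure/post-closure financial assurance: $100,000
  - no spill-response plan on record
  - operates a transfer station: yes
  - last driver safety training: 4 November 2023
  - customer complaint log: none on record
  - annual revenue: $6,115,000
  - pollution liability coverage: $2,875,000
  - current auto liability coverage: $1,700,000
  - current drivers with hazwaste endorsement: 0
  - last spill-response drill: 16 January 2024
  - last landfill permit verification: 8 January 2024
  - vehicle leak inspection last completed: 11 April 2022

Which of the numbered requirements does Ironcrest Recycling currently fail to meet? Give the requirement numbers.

1. spill-response plan absent → not met
2. auto liability coverage $1,700,000 < $1,725,000 → not met
3. vehicle leak inspection 702 days ago vs limit 730 → met
4. landfill permit verification 65 days ago vs limit 60 → not met
5. pollution liability coverage $2,875,000 < $2,900,000 → not met
6. driver safety training 130 days ago vs limit 90 → not met
7. spill-response drill 57 days ago vs limit 45 → not met
8. customer complaint log absent → not met
9. condition 'operates a transfer station' holds; drivers with hazwaste endorsement 0 < 3 → not met
10. closure/post-closure financial assurance $100,000 < $375,000 → not met
Not met: 1, 2, 4, 5, 6, 7, 8, 9, 10

1, 2, 4, 5, 6, 7, 8, 9, 10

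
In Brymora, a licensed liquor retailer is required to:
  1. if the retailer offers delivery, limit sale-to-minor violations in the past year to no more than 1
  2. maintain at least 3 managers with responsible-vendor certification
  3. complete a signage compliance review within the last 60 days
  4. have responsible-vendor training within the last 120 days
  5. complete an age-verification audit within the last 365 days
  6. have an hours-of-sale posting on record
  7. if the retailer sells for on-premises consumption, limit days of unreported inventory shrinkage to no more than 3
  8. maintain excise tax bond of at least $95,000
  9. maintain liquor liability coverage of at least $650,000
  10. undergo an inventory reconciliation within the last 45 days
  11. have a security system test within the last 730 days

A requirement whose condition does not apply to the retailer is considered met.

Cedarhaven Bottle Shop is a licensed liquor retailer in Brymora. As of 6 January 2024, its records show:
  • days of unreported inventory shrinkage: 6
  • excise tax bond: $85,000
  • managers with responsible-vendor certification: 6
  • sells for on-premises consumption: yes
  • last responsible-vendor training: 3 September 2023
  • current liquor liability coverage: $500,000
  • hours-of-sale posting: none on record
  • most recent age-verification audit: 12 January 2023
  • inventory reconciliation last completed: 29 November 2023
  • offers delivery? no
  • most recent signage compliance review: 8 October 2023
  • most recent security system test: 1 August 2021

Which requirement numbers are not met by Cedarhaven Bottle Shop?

3, 4, 6, 7, 8, 9, 11

1. condition 'offers delivery' does not hold → requirement n/a → met
2. managers with responsible-vendor certification 6 ≥ 3 → met
3. signage compliance review 90 days ago vs limit 60 → not met
4. responsible-vendor training 125 days ago vs limit 120 → not met
5. age-verification audit 359 days ago vs limit 365 → met
6. hours-of-sale posting absent → not met
7. condition 'sells for on-premises consumption' holds; days of unreported inventory shrinkage 6 > 3 → not met
8. excise tax bond $85,000 < $95,000 → not met
9. liquor liability coverage $500,000 < $650,000 → not met
10. inventory reconciliation 38 days ago vs limit 45 → met
11. security system test 888 days ago vs limit 730 → not met
Not met: 3, 4, 6, 7, 8, 9, 11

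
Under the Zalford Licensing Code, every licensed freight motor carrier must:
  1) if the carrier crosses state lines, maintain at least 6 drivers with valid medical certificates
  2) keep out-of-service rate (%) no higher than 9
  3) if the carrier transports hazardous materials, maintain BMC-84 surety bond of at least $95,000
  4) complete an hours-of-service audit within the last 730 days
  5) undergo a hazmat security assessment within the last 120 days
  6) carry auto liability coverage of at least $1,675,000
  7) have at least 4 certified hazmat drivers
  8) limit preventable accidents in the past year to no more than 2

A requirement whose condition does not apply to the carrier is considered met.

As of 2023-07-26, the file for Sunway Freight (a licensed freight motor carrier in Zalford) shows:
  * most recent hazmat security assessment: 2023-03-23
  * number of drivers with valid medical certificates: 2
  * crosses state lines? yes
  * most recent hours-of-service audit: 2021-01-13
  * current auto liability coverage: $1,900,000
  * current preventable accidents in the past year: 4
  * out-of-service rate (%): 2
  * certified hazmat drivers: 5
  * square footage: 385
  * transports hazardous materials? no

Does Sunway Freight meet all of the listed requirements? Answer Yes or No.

No

1. condition 'crosses state lines' holds; drivers with valid medical certificates 2 < 6 → not met
2. out-of-service rate (%) 2 ≤ 9 → met
3. condition 'transports hazardous materials' does not hold → requirement n/a → met
4. hours-of-service audit 924 days ago vs limit 730 → not met
5. hazmat security assessment 125 days ago vs limit 120 → not met
6. auto liability coverage $1,900,000 ≥ $1,675,000 → met
7. certified hazmat drivers 5 ≥ 4 → met
8. preventable accidents in the past year 4 > 2 → not met
Not met: 1, 4, 5, 8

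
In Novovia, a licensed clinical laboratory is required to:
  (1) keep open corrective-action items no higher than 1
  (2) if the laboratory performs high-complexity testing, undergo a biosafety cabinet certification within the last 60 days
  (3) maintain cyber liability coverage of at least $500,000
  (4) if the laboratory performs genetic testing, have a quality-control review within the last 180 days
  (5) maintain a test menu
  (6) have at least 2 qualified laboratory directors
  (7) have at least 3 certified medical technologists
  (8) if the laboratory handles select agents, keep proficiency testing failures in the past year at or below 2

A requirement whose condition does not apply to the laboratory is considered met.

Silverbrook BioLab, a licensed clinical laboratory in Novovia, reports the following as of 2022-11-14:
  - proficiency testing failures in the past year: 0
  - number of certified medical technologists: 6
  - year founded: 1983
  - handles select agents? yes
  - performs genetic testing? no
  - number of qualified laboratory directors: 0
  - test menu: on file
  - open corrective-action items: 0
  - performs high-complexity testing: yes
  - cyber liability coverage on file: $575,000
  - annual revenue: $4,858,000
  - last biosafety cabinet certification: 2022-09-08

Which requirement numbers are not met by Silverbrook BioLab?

1. open corrective-action items 0 ≤ 1 → met
2. condition 'performs high-complexity testing' holds; biosafety cabinet certification 67 days ago vs limit 60 → not met
3. cyber liability coverage $575,000 ≥ $500,000 → met
4. condition 'performs genetic testing' does not hold → requirement n/a → met
5. test menu present → met
6. qualified laboratory directors 0 < 2 → not met
7. certified medical technologists 6 ≥ 3 → met
8. condition 'handles select agents' holds; proficiency testing failures in the past year 0 ≤ 2 → met
Not met: 2, 6

2, 6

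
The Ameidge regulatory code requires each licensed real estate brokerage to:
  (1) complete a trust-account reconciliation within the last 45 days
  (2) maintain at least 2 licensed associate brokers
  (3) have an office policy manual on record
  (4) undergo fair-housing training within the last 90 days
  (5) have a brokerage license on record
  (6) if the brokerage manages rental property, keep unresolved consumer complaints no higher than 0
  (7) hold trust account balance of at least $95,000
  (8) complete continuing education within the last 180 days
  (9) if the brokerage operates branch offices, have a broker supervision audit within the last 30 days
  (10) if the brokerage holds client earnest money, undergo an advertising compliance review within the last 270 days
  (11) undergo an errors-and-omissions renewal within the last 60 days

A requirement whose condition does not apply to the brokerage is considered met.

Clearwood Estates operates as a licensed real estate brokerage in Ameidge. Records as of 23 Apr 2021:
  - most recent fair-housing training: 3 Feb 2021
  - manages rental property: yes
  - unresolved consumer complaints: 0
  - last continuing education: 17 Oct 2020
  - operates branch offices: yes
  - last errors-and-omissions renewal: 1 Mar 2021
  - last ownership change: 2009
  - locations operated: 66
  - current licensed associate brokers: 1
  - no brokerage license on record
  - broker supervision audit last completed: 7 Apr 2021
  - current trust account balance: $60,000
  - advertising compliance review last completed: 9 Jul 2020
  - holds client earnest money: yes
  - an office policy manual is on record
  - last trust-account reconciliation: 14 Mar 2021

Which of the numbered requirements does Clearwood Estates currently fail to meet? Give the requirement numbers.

2, 5, 7, 8, 10

1. trust-account reconciliation 40 days ago vs limit 45 → met
2. licensed associate brokers 1 < 2 → not met
3. office policy manual present → met
4. fair-housing training 79 days ago vs limit 90 → met
5. brokerage license absent → not met
6. condition 'manages rental property' holds; unresolved consumer complaints 0 ≤ 0 → met
7. trust account balance $60,000 < $95,000 → not met
8. continuing education 188 days ago vs limit 180 → not met
9. condition 'operates branch offices' holds; broker supervision audit 16 days ago vs limit 30 → met
10. condition 'holds client earnest money' holds; advertising compliance review 288 days ago vs limit 270 → not met
11. errors-and-omissions renewal 53 days ago vs limit 60 → met
Not met: 2, 5, 7, 8, 10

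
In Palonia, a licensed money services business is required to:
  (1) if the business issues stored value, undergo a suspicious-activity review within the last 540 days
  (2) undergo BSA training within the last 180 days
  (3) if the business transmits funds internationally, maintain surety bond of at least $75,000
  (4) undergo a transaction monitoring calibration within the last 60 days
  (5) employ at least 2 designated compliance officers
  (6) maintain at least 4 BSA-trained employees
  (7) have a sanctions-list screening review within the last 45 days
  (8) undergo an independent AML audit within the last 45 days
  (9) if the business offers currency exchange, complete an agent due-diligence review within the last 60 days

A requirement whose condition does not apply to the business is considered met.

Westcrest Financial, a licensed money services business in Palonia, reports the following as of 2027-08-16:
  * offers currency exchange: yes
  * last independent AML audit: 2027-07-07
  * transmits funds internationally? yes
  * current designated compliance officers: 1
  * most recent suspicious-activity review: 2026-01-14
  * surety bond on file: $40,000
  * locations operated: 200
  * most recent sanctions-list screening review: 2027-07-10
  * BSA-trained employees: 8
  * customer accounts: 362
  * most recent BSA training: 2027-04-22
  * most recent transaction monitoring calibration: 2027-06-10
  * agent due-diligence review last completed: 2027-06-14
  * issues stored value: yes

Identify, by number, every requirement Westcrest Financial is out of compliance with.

1. condition 'issues stored value' holds; suspicious-activity review 579 days ago vs limit 540 → not met
2. BSA training 116 days ago vs limit 180 → met
3. condition 'transmits funds internationally' holds; surety bond $40,000 < $75,000 → not met
4. transaction monitoring calibration 67 days ago vs limit 60 → not met
5. designated compliance officers 1 < 2 → not met
6. BSA-trained employees 8 ≥ 4 → met
7. sanctions-list screening review 37 days ago vs limit 45 → met
8. independent AML audit 40 days ago vs limit 45 → met
9. condition 'offers currency exchange' holds; agent due-diligence review 63 days ago vs limit 60 → not met
Not met: 1, 3, 4, 5, 9

1, 3, 4, 5, 9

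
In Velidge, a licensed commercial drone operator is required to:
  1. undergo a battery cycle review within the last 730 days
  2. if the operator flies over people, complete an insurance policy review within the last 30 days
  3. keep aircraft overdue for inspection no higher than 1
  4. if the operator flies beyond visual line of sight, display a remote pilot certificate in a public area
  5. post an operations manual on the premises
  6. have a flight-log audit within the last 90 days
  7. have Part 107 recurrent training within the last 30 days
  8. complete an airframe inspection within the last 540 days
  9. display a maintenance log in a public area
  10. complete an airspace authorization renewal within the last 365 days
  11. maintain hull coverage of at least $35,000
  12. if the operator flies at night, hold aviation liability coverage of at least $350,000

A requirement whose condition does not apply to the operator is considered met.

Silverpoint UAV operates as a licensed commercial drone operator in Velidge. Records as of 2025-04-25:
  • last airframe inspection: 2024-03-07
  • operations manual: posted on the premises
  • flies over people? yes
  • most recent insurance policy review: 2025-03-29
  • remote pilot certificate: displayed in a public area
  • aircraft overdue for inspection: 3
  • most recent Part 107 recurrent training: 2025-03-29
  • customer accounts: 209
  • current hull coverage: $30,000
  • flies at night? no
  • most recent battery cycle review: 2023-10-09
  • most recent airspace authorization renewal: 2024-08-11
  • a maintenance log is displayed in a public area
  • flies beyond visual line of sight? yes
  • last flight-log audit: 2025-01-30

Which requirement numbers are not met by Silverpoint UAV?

1. battery cycle review 564 days ago vs limit 730 → met
2. condition 'flies over people' holds; insurance policy review 27 days ago vs limit 30 → met
3. aircraft overdue for inspection 3 > 1 → not met
4. condition 'flies beyond visual line of sight' holds; remote pilot certificate present → met
5. operations manual present → met
6. flight-log audit 85 days ago vs limit 90 → met
7. Part 107 recurrent training 27 days ago vs limit 30 → met
8. airframe inspection 414 days ago vs limit 540 → met
9. maintenance log present → met
10. airspace authorization renewal 257 days ago vs limit 365 → met
11. hull coverage $30,000 < $35,000 → not met
12. condition 'flies at night' does not hold → requirement n/a → met
Not met: 3, 11

3, 11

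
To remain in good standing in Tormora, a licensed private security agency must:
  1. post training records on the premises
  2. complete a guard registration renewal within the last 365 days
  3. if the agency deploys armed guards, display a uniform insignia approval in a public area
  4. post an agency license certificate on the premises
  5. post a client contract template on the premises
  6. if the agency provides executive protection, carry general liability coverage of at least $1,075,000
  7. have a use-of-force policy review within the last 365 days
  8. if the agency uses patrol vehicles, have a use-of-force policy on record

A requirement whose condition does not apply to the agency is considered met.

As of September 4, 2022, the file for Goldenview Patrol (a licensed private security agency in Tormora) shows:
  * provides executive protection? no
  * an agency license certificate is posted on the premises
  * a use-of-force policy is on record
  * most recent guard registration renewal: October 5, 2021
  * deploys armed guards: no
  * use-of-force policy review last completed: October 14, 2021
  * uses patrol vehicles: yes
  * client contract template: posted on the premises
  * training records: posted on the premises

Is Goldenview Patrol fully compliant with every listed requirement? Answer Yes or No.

1. training records present → met
2. guard registration renewal 334 days ago vs limit 365 → met
3. condition 'deploys armed guards' does not hold → requirement n/a → met
4. agency license certificate present → met
5. client contract template present → met
6. condition 'provides executive protection' does not hold → requirement n/a → met
7. use-of-force policy review 325 days ago vs limit 365 → met
8. condition 'uses patrol vehicles' holds; use-of-force policy present → met
All met.

Yes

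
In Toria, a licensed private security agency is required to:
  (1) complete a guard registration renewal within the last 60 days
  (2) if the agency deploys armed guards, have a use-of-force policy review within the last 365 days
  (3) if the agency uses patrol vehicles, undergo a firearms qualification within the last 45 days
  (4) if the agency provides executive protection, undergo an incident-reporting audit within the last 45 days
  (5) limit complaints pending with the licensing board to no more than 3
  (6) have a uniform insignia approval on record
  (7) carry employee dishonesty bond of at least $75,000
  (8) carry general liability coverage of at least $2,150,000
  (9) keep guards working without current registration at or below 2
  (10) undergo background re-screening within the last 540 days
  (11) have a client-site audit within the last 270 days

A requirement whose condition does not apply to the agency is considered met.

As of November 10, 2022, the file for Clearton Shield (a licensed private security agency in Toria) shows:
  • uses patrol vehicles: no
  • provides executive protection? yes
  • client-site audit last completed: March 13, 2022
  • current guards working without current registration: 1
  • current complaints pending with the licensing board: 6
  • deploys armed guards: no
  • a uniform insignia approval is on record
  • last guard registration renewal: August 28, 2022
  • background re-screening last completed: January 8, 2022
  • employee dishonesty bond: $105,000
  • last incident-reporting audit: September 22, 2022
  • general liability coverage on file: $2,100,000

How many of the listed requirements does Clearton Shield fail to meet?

1. guard registration renewal 74 days ago vs limit 60 → not met
2. condition 'deploys armed guards' does not hold → requirement n/a → met
3. condition 'uses patrol vehicles' does not hold → requirement n/a → met
4. condition 'provides executive protection' holds; incident-reporting audit 49 days ago vs limit 45 → not met
5. complaints pending with the licensing board 6 > 3 → not met
6. uniform insignia approval present → met
7. employee dishonesty bond $105,000 ≥ $75,000 → met
8. general liability coverage $2,100,000 < $2,150,000 → not met
9. guards working without current registration 1 ≤ 2 → met
10. background re-screening 306 days ago vs limit 540 → met
11. client-site audit 242 days ago vs limit 270 → met
Not met: 4 of 11

4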